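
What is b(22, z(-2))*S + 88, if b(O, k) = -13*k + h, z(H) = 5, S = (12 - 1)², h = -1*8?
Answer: -8745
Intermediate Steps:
h = -8
S = 121 (S = 11² = 121)
b(O, k) = -8 - 13*k (b(O, k) = -13*k - 8 = -8 - 13*k)
b(22, z(-2))*S + 88 = (-8 - 13*5)*121 + 88 = (-8 - 65)*121 + 88 = -73*121 + 88 = -8833 + 88 = -8745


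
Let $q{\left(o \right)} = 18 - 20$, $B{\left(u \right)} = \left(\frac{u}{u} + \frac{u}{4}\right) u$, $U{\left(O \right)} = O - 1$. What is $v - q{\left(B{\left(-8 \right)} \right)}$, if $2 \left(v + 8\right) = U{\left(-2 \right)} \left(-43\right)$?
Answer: $\frac{117}{2} \approx 58.5$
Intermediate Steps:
$U{\left(O \right)} = -1 + O$
$B{\left(u \right)} = u \left(1 + \frac{u}{4}\right)$ ($B{\left(u \right)} = \left(1 + u \frac{1}{4}\right) u = \left(1 + \frac{u}{4}\right) u = u \left(1 + \frac{u}{4}\right)$)
$q{\left(o \right)} = -2$
$v = \frac{113}{2}$ ($v = -8 + \frac{\left(-1 - 2\right) \left(-43\right)}{2} = -8 + \frac{\left(-3\right) \left(-43\right)}{2} = -8 + \frac{1}{2} \cdot 129 = -8 + \frac{129}{2} = \frac{113}{2} \approx 56.5$)
$v - q{\left(B{\left(-8 \right)} \right)} = \frac{113}{2} - -2 = \frac{113}{2} + 2 = \frac{117}{2}$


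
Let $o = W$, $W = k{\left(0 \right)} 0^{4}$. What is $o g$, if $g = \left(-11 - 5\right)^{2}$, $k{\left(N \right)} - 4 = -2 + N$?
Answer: $0$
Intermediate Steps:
$k{\left(N \right)} = 2 + N$ ($k{\left(N \right)} = 4 + \left(-2 + N\right) = 2 + N$)
$g = 256$ ($g = \left(-16\right)^{2} = 256$)
$W = 0$ ($W = \left(2 + 0\right) 0^{4} = 2 \cdot 0 = 0$)
$o = 0$
$o g = 0 \cdot 256 = 0$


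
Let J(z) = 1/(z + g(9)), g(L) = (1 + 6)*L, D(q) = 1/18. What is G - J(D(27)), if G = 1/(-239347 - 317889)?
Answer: -10031383/632462860 ≈ -0.015861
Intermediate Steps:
D(q) = 1/18
G = -1/557236 (G = 1/(-557236) = -1/557236 ≈ -1.7946e-6)
g(L) = 7*L
J(z) = 1/(63 + z) (J(z) = 1/(z + 7*9) = 1/(z + 63) = 1/(63 + z))
G - J(D(27)) = -1/557236 - 1/(63 + 1/18) = -1/557236 - 1/1135/18 = -1/557236 - 1*18/1135 = -1/557236 - 18/1135 = -10031383/632462860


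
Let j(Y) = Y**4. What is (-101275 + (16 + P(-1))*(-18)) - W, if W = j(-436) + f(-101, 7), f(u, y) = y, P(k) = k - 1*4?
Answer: -36136590696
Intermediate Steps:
P(k) = -4 + k (P(k) = k - 4 = -4 + k)
W = 36136489223 (W = (-436)**4 + 7 = 36136489216 + 7 = 36136489223)
(-101275 + (16 + P(-1))*(-18)) - W = (-101275 + (16 + (-4 - 1))*(-18)) - 1*36136489223 = (-101275 + (16 - 5)*(-18)) - 36136489223 = (-101275 + 11*(-18)) - 36136489223 = (-101275 - 198) - 36136489223 = -101473 - 36136489223 = -36136590696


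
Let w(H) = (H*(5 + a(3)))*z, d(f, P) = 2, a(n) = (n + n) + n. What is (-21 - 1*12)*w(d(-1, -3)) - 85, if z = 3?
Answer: -2857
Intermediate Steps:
a(n) = 3*n (a(n) = 2*n + n = 3*n)
w(H) = 42*H (w(H) = (H*(5 + 3*3))*3 = (H*(5 + 9))*3 = (H*14)*3 = (14*H)*3 = 42*H)
(-21 - 1*12)*w(d(-1, -3)) - 85 = (-21 - 1*12)*(42*2) - 85 = (-21 - 12)*84 - 85 = -33*84 - 85 = -2772 - 85 = -2857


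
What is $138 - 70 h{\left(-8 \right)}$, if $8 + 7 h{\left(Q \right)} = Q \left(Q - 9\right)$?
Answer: $-1142$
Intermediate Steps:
$h{\left(Q \right)} = - \frac{8}{7} + \frac{Q \left(-9 + Q\right)}{7}$ ($h{\left(Q \right)} = - \frac{8}{7} + \frac{Q \left(Q - 9\right)}{7} = - \frac{8}{7} + \frac{Q \left(-9 + Q\right)}{7}$)
$138 - 70 h{\left(-8 \right)} = 138 - 70 \left(- \frac{8}{7} - - \frac{72}{7} + \frac{\left(-8\right)^{2}}{7}\right) = 138 - 70 \left(- \frac{8}{7} + \frac{72}{7} + \frac{1}{7} \cdot 64\right) = 138 - 70 \left(- \frac{8}{7} + \frac{72}{7} + \frac{64}{7}\right) = 138 - 1280 = -1142$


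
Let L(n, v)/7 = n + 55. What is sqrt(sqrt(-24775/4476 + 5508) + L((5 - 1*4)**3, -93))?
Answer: sqrt(1963388448 + 2238*sqrt(27559887927))/2238 ≈ 21.591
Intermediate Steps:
L(n, v) = 385 + 7*n (L(n, v) = 7*(n + 55) = 7*(55 + n) = 385 + 7*n)
sqrt(sqrt(-24775/4476 + 5508) + L((5 - 1*4)**3, -93)) = sqrt(sqrt(-24775/4476 + 5508) + (385 + 7*(5 - 1*4)**3)) = sqrt(sqrt(-24775*1/4476 + 5508) + (385 + 7*(5 - 4)**3)) = sqrt(sqrt(-24775/4476 + 5508) + (385 + 7*1**3)) = sqrt(sqrt(24629033/4476) + (385 + 7*1)) = sqrt(sqrt(27559887927)/2238 + (385 + 7)) = sqrt(sqrt(27559887927)/2238 + 392) = sqrt(392 + sqrt(27559887927)/2238)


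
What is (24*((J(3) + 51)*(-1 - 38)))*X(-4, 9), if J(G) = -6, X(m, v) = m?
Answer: 168480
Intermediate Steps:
(24*((J(3) + 51)*(-1 - 38)))*X(-4, 9) = (24*((-6 + 51)*(-1 - 38)))*(-4) = (24*(45*(-39)))*(-4) = (24*(-1755))*(-4) = -42120*(-4) = 168480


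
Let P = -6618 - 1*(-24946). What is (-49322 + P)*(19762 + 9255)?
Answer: -899352898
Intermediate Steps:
P = 18328 (P = -6618 + 24946 = 18328)
(-49322 + P)*(19762 + 9255) = (-49322 + 18328)*(19762 + 9255) = -30994*29017 = -899352898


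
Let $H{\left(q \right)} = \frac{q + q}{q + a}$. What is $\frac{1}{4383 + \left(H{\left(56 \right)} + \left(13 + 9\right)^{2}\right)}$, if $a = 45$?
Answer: $\frac{101}{491679} \approx 0.00020542$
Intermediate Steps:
$H{\left(q \right)} = \frac{2 q}{45 + q}$ ($H{\left(q \right)} = \frac{q + q}{q + 45} = \frac{2 q}{45 + q}$)
$\frac{1}{4383 + \left(H{\left(56 \right)} + \left(13 + 9\right)^{2}\right)} = \frac{1}{4383 + \left(2 \cdot 56 \frac{1}{45 + 56} + \left(13 + 9\right)^{2}\right)} = \frac{1}{4383 + \left(2 \cdot 56 \cdot \frac{1}{101} + 22^{2}\right)} = \frac{1}{4383 + \left(2 \cdot 56 \cdot \frac{1}{101} + 484\right)} = \frac{1}{4383 + \left(\frac{112}{101} + 484\right)} = \frac{1}{4383 + \frac{48996}{101}} = \frac{1}{\frac{491679}{101}} = \frac{101}{491679}$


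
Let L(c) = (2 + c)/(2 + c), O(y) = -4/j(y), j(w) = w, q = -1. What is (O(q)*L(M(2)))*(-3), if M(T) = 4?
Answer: -12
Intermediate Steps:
O(y) = -4/y
L(c) = 1
(O(q)*L(M(2)))*(-3) = (-4/(-1)*1)*(-3) = (-4*(-1)*1)*(-3) = (4*1)*(-3) = 4*(-3) = -12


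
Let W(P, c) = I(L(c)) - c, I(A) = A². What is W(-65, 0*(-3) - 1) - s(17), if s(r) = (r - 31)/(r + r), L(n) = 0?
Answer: 24/17 ≈ 1.4118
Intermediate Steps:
s(r) = (-31 + r)/(2*r) (s(r) = (-31 + r)/((2*r)) = (-31 + r)*(1/(2*r)) = (-31 + r)/(2*r))
W(P, c) = -c (W(P, c) = 0² - c = 0 - c = -c)
W(-65, 0*(-3) - 1) - s(17) = -(0*(-3) - 1) - (-31 + 17)/(2*17) = -(0 - 1) - (-14)/(2*17) = -1*(-1) - 1*(-7/17) = 1 + 7/17 = 24/17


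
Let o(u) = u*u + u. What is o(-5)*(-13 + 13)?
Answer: 0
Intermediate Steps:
o(u) = u + u² (o(u) = u² + u = u + u²)
o(-5)*(-13 + 13) = (-5*(1 - 5))*(-13 + 13) = -5*(-4)*0 = 20*0 = 0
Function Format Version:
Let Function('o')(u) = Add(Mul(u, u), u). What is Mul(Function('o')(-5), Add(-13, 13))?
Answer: 0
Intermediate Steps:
Function('o')(u) = Add(u, Pow(u, 2)) (Function('o')(u) = Add(Pow(u, 2), u) = Add(u, Pow(u, 2)))
Mul(Function('o')(-5), Add(-13, 13)) = Mul(Mul(-5, Add(1, -5)), Add(-13, 13)) = Mul(Mul(-5, -4), 0) = Mul(20, 0) = 0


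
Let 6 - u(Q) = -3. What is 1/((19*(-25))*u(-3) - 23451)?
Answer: -1/27726 ≈ -3.6067e-5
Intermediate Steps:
u(Q) = 9 (u(Q) = 6 - 1*(-3) = 6 + 3 = 9)
1/((19*(-25))*u(-3) - 23451) = 1/((19*(-25))*9 - 23451) = 1/(-475*9 - 23451) = 1/(-4275 - 23451) = 1/(-27726) = -1/27726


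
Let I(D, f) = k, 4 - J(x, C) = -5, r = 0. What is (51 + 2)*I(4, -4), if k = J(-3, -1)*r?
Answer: 0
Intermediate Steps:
J(x, C) = 9 (J(x, C) = 4 - 1*(-5) = 4 + 5 = 9)
k = 0 (k = 9*0 = 0)
I(D, f) = 0
(51 + 2)*I(4, -4) = (51 + 2)*0 = 53*0 = 0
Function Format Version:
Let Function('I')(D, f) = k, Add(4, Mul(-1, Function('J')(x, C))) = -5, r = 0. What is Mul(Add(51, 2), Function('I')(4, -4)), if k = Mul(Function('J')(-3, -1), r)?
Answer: 0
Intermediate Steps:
Function('J')(x, C) = 9 (Function('J')(x, C) = Add(4, Mul(-1, -5)) = Add(4, 5) = 9)
k = 0 (k = Mul(9, 0) = 0)
Function('I')(D, f) = 0
Mul(Add(51, 2), Function('I')(4, -4)) = Mul(Add(51, 2), 0) = Mul(53, 0) = 0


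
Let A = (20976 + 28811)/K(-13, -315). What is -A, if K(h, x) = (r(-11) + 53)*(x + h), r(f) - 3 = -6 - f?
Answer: 49787/20008 ≈ 2.4884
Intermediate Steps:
r(f) = -3 - f (r(f) = 3 + (-6 - f) = -3 - f)
K(h, x) = 61*h + 61*x (K(h, x) = ((-3 - 1*(-11)) + 53)*(x + h) = ((-3 + 11) + 53)*(h + x) = (8 + 53)*(h + x) = 61*(h + x) = 61*h + 61*x)
A = -49787/20008 (A = (20976 + 28811)/(61*(-13) + 61*(-315)) = 49787/(-793 - 19215) = 49787/(-20008) = 49787*(-1/20008) = -49787/20008 ≈ -2.4884)
-A = -1*(-49787/20008) = 49787/20008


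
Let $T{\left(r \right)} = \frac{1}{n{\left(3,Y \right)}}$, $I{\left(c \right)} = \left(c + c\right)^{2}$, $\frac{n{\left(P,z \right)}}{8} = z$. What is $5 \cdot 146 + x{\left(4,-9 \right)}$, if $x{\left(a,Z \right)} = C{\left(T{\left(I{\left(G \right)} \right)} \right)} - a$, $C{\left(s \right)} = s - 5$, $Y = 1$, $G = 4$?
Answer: $\frac{5769}{8} \approx 721.13$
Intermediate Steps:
$n{\left(P,z \right)} = 8 z$
$I{\left(c \right)} = 4 c^{2}$ ($I{\left(c \right)} = \left(2 c\right)^{2} = 4 c^{2}$)
$T{\left(r \right)} = \frac{1}{8}$ ($T{\left(r \right)} = \frac{1}{8 \cdot 1} = \frac{1}{8}$)
$C{\left(s \right)} = -5 + s$
$x{\left(a,Z \right)} = - \frac{39}{8} - a$ ($x{\left(a,Z \right)} = \left(-5 + \frac{1}{8}\right) - a = - \frac{39}{8} - a$)
$5 \cdot 146 + x{\left(4,-9 \right)} = 5 \cdot 146 - \frac{71}{8} = 730 - \frac{71}{8} = \frac{5769}{8}$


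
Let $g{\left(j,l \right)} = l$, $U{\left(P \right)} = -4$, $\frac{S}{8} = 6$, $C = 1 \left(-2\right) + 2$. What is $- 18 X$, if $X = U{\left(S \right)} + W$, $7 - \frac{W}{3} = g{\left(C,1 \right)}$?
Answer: $-252$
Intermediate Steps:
$C = 0$ ($C = -2 + 2 = 0$)
$S = 48$ ($S = 8 \cdot 6 = 48$)
$W = 18$ ($W = 21 - 3 = 18$)
$X = 14$ ($X = -4 + 18 = 14$)
$- 18 X = \left(-18\right) 14 = -252$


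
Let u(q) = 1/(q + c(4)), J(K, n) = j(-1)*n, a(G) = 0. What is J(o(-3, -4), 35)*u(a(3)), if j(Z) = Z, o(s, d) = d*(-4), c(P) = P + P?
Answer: -35/8 ≈ -4.3750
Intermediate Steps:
c(P) = 2*P
o(s, d) = -4*d
J(K, n) = -n
u(q) = 1/(8 + q) (u(q) = 1/(q + 2*4) = 1/(q + 8) = 1/(8 + q))
J(o(-3, -4), 35)*u(a(3)) = (-1*35)/(8 + 0) = -35/8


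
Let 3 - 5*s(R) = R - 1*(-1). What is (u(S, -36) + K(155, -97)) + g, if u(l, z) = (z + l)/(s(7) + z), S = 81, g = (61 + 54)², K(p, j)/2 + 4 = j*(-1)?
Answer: 496162/37 ≈ 13410.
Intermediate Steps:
K(p, j) = -8 - 2*j (K(p, j) = -8 + 2*(j*(-1)) = -8 + 2*(-j) = -8 - 2*j)
g = 13225 (g = 115² = 13225)
s(R) = ⅖ - R/5 (s(R) = ⅗ - (R - 1*(-1))/5 = ⅗ - (R + 1)/5 = ⅗ - (1 + R)/5 = ⅗ + (-⅕ - R/5) = ⅖ - R/5)
u(l, z) = (l + z)/(-1 + z) (u(l, z) = (z + l)/((⅖ - ⅕*7) + z) = (l + z)/((⅖ - 7/5) + z) = (l + z)/(-1 + z))
(u(S, -36) + K(155, -97)) + g = ((81 - 36)/(-1 - 36) + (-8 - 2*(-97))) + 13225 = (45/(-37) + (-8 + 194)) + 13225 = (-1/37*45 + 186) + 13225 = (-45/37 + 186) + 13225 = 6837/37 + 13225 = 496162/37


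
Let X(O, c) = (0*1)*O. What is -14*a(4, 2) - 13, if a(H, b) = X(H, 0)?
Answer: -13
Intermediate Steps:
X(O, c) = 0 (X(O, c) = 0*O = 0)
a(H, b) = 0
-14*a(4, 2) - 13 = -14*0 - 13 = 0 - 13 = -13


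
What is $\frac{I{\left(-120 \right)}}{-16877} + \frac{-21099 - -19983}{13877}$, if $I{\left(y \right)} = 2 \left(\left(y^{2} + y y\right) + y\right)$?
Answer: $- \frac{814819452}{234202129} \approx -3.4791$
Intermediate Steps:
$I{\left(y \right)} = 2 y + 4 y^{2}$ ($I{\left(y \right)} = 2 \left(\left(y^{2} + y^{2}\right) + y\right) = 2 \left(2 y^{2} + y\right) = 2 \left(y + 2 y^{2}\right) = 2 y + 4 y^{2}$)
$\frac{I{\left(-120 \right)}}{-16877} + \frac{-21099 - -19983}{13877} = \frac{2 \left(-120\right) \left(1 + 2 \left(-120\right)\right)}{-16877} + \frac{-21099 - -19983}{13877} = 2 \left(-120\right) \left(1 - 240\right) \left(- \frac{1}{16877}\right) + \left(-21099 + 19983\right) \frac{1}{13877} = 2 \left(-120\right) \left(-239\right) \left(- \frac{1}{16877}\right) - \frac{1116}{13877} = 57360 \left(- \frac{1}{16877}\right) - \frac{1116}{13877} = - \frac{57360}{16877} - \frac{1116}{13877} = - \frac{814819452}{234202129}$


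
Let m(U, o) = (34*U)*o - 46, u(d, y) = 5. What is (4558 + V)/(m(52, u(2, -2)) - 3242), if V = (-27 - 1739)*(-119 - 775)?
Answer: 791681/2776 ≈ 285.19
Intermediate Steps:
m(U, o) = -46 + 34*U*o (m(U, o) = 34*U*o - 46 = -46 + 34*U*o)
V = 1578804 (V = -1766*(-894) = 1578804)
(4558 + V)/(m(52, u(2, -2)) - 3242) = (4558 + 1578804)/((-46 + 34*52*5) - 3242) = 1583362/((-46 + 8840) - 3242) = 1583362/(8794 - 3242) = 1583362/5552 = 1583362*(1/5552) = 791681/2776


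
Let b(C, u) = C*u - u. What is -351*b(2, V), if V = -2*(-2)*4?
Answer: -5616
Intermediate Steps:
V = 16 (V = 4*4 = 16)
b(C, u) = -u + C*u
-351*b(2, V) = -5616*(-1 + 2) = -5616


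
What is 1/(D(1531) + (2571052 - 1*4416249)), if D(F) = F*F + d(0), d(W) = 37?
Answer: 1/498801 ≈ 2.0048e-6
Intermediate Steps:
D(F) = 37 + F**2 (D(F) = F*F + 37 = F**2 + 37 = 37 + F**2)
1/(D(1531) + (2571052 - 1*4416249)) = 1/((37 + 1531**2) + (2571052 - 1*4416249)) = 1/((37 + 2343961) + (2571052 - 4416249)) = 1/(2343998 - 1845197) = 1/498801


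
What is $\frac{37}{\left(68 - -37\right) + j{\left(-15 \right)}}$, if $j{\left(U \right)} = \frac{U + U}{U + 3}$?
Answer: $\frac{74}{215} \approx 0.34419$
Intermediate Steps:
$j{\left(U \right)} = \frac{2 U}{3 + U}$
$\frac{37}{\left(68 - -37\right) + j{\left(-15 \right)}} = \frac{37}{\left(68 - -37\right) + 2 \left(-15\right) \frac{1}{3 - 15}} = \frac{37}{\left(68 + 37\right) + 2 \left(-15\right) \frac{1}{-12}} = \frac{37}{105 + 2 \left(-15\right) \left(- \frac{1}{12}\right)} = \frac{37}{105 + \frac{5}{2}} = \frac{37}{\frac{215}{2}} = 37 \cdot \frac{2}{215} = \frac{74}{215}$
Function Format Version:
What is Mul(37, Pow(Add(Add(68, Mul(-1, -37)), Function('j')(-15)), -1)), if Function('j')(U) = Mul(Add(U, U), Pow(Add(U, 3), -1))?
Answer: Rational(74, 215) ≈ 0.34419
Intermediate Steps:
Function('j')(U) = Mul(2, U, Pow(Add(3, U), -1)) (Function('j')(U) = Mul(Mul(2, U), Pow(Add(3, U), -1)) = Mul(2, U, Pow(Add(3, U), -1)))
Mul(37, Pow(Add(Add(68, Mul(-1, -37)), Function('j')(-15)), -1)) = Mul(37, Pow(Add(Add(68, Mul(-1, -37)), Mul(2, -15, Pow(Add(3, -15), -1))), -1)) = Mul(37, Pow(Add(Add(68, 37), Mul(2, -15, Pow(-12, -1))), -1)) = Mul(37, Pow(Add(105, Mul(2, -15, Rational(-1, 12))), -1)) = Mul(37, Pow(Add(105, Rational(5, 2)), -1)) = Mul(37, Pow(Rational(215, 2), -1)) = Mul(37, Rational(2, 215)) = Rational(74, 215)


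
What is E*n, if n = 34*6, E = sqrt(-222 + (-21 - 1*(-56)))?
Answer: 204*I*sqrt(187) ≈ 2789.7*I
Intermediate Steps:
E = I*sqrt(187) (E = sqrt(-222 + (-21 + 56)) = sqrt(-222 + 35) = sqrt(-187) = I*sqrt(187) ≈ 13.675*I)
n = 204
E*n = (I*sqrt(187))*204 = 204*I*sqrt(187)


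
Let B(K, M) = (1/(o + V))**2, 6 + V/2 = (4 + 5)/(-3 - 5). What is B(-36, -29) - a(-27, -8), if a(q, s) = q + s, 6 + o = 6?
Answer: 113731/3249 ≈ 35.005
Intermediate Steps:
o = 0 (o = -6 + 6 = 0)
V = -57/4 (V = -12 + 2*((4 + 5)/(-3 - 5)) = -12 + 2*(9/(-8)) = -12 + 2*(9*(-1/8)) = -12 + 2*(-9/8) = -12 - 9/4 = -57/4 ≈ -14.250)
B(K, M) = 16/3249 (B(K, M) = (1/(0 - 57/4))**2 = (1/(-57/4))**2 = (-4/57)**2 = 16/3249)
B(-36, -29) - a(-27, -8) = 16/3249 - (-27 - 8) = 16/3249 - 1*(-35) = 16/3249 + 35 = 113731/3249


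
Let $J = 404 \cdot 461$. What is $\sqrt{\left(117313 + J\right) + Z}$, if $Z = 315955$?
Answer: $2 \sqrt{154878} \approx 787.09$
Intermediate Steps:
$J = 186244$
$\sqrt{\left(117313 + J\right) + Z} = \sqrt{\left(117313 + 186244\right) + 315955} = \sqrt{303557 + 315955} = \sqrt{619512} = 2 \sqrt{154878}$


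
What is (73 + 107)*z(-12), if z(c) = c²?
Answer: 25920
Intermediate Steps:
(73 + 107)*z(-12) = (73 + 107)*(-12)² = 180*144 = 25920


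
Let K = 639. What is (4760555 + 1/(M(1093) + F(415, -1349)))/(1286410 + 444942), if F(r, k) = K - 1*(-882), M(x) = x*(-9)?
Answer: 39588775379/14397923232 ≈ 2.7496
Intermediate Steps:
M(x) = -9*x
F(r, k) = 1521 (F(r, k) = 639 - 1*(-882) = 639 + 882 = 1521)
(4760555 + 1/(M(1093) + F(415, -1349)))/(1286410 + 444942) = (4760555 + 1/(-9*1093 + 1521))/(1286410 + 444942) = (4760555 + 1/(-9837 + 1521))/1731352 = (4760555 + 1/(-8316))*(1/1731352) = (4760555 - 1/8316)*(1/1731352) = (39588775379/8316)*(1/1731352) = 39588775379/14397923232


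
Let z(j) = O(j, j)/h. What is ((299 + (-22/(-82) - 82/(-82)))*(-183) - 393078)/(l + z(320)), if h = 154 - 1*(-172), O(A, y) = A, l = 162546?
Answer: -2994165093/1086301478 ≈ -2.7563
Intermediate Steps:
h = 326 (h = 154 + 172 = 326)
z(j) = j/326
((299 + (-22/(-82) - 82/(-82)))*(-183) - 393078)/(l + z(320)) = ((299 + (-22/(-82) - 82/(-82)))*(-183) - 393078)/(162546 + (1/326)*320) = ((299 + (-22*(-1/82) - 82*(-1/82)))*(-183) - 393078)/(162546 + 160/163) = ((299 + (11/41 + 1))*(-183) - 393078)/(26495158/163) = ((299 + 52/41)*(-183) - 393078)*(163/26495158) = ((12311/41)*(-183) - 393078)*(163/26495158) = (-2252913/41 - 393078)*(163/26495158) = -18369111/41*163/26495158 = -2994165093/1086301478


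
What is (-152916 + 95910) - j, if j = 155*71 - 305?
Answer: -67706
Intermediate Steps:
j = 10700 (j = 11005 - 305 = 10700)
(-152916 + 95910) - j = (-152916 + 95910) - 1*10700 = -57006 - 10700 = -67706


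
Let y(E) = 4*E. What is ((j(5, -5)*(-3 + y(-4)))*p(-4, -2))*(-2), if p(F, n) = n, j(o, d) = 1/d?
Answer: 76/5 ≈ 15.200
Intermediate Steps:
((j(5, -5)*(-3 + y(-4)))*p(-4, -2))*(-2) = (((-3 + 4*(-4))/(-5))*(-2))*(-2) = (-(-3 - 16)/5*(-2))*(-2) = (-⅕*(-19)*(-2))*(-2) = ((19/5)*(-2))*(-2) = -38/5*(-2) = 76/5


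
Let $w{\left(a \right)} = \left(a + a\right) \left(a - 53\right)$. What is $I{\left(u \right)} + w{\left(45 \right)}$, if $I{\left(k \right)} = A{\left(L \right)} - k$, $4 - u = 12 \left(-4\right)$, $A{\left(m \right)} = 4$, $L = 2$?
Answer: $-768$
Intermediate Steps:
$w{\left(a \right)} = 2 a \left(-53 + a\right)$
$u = 52$ ($u = 4 - 12 \left(-4\right) = 4 - -48 = 4 + 48 = 52$)
$I{\left(k \right)} = 4 - k$
$I{\left(u \right)} + w{\left(45 \right)} = \left(4 - 52\right) + 2 \cdot 45 \left(-53 + 45\right) = \left(4 - 52\right) + 2 \cdot 45 \left(-8\right) = -48 - 720 = -768$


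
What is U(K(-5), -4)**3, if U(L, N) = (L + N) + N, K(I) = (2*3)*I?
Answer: -54872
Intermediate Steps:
K(I) = 6*I
U(L, N) = L + 2*N
U(K(-5), -4)**3 = (6*(-5) + 2*(-4))**3 = (-30 - 8)**3 = (-38)**3 = -54872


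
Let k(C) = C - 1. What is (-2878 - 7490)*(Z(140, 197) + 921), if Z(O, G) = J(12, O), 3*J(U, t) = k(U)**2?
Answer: -9967104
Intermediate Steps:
k(C) = -1 + C
J(U, t) = (-1 + U)**2/3
Z(O, G) = 121/3 (Z(O, G) = (-1 + 12)**2/3 = (1/3)*11**2 = (1/3)*121 = 121/3)
(-2878 - 7490)*(Z(140, 197) + 921) = (-2878 - 7490)*(121/3 + 921) = -10368*2884/3 = -9967104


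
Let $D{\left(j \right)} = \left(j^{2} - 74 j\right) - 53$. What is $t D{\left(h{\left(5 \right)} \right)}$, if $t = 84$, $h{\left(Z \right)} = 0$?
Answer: $-4452$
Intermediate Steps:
$D{\left(j \right)} = -53 + j^{2} - 74 j$
$t D{\left(h{\left(5 \right)} \right)} = 84 \left(-53 + 0^{2} - 0\right) = 84 \left(-53 + 0 + 0\right) = 84 \left(-53\right) = -4452$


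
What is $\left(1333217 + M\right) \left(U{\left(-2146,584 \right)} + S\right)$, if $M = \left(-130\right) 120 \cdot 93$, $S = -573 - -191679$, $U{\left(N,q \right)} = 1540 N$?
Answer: $366122184922$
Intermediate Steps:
$S = 191106$ ($S = -573 + 191679 = 191106$)
$M = -1450800$ ($M = \left(-15600\right) 93 = -1450800$)
$\left(1333217 + M\right) \left(U{\left(-2146,584 \right)} + S\right) = \left(1333217 - 1450800\right) \left(1540 \left(-2146\right) + 191106\right) = - 117583 \left(-3304840 + 191106\right) = \left(-117583\right) \left(-3113734\right) = 366122184922$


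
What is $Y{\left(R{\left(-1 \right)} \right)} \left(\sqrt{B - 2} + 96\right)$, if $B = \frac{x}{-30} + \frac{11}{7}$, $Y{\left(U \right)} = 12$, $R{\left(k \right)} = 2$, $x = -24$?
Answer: $1152 + \frac{12 \sqrt{455}}{35} \approx 1159.3$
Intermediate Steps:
$B = \frac{83}{35}$ ($B = - \frac{24}{-30} + \frac{11}{7} = \left(-24\right) \left(- \frac{1}{30}\right) + 11 \cdot \frac{1}{7} = \frac{4}{5} + \frac{11}{7} = \frac{83}{35} \approx 2.3714$)
$Y{\left(R{\left(-1 \right)} \right)} \left(\sqrt{B - 2} + 96\right) = 12 \left(\sqrt{\frac{83}{35} - 2} + 96\right) = 12 \left(\sqrt{\frac{13}{35}} + 96\right) = 12 \left(\frac{\sqrt{455}}{35} + 96\right) = 12 \left(96 + \frac{\sqrt{455}}{35}\right) = 1152 + \frac{12 \sqrt{455}}{35}$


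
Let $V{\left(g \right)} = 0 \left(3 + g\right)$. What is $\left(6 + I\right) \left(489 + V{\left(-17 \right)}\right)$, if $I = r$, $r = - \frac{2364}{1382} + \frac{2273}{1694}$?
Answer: $\frac{3223321251}{1170554} \approx 2753.7$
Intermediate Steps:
$r = - \frac{431665}{1170554}$ ($r = \left(-2364\right) \frac{1}{1382} + 2273 \cdot \frac{1}{1694} = - \frac{1182}{691} + \frac{2273}{1694} = - \frac{431665}{1170554} \approx -0.36877$)
$V{\left(g \right)} = 0$
$I = - \frac{431665}{1170554} \approx -0.36877$
$\left(6 + I\right) \left(489 + V{\left(-17 \right)}\right) = \left(6 - \frac{431665}{1170554}\right) \left(489 + 0\right) = \frac{6591659}{1170554} \cdot 489 = \frac{3223321251}{1170554}$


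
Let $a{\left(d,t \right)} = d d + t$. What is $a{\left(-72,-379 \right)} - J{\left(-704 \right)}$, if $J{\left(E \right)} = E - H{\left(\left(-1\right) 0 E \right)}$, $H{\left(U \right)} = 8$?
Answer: $5517$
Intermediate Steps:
$a{\left(d,t \right)} = t + d^{2}$ ($a{\left(d,t \right)} = d^{2} + t = t + d^{2}$)
$J{\left(E \right)} = -8 + E$ ($J{\left(E \right)} = E - 8 = -8 + E$)
$a{\left(-72,-379 \right)} - J{\left(-704 \right)} = \left(-379 + \left(-72\right)^{2}\right) - \left(-8 - 704\right) = \left(-379 + 5184\right) - -712 = 4805 + 712 = 5517$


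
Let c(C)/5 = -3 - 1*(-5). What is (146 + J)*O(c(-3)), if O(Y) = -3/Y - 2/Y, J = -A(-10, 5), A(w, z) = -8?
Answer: -77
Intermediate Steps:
c(C) = 10 (c(C) = 5*(-3 - 1*(-5)) = 5*(-3 + 5) = 5*2 = 10)
J = 8 (J = -1*(-8) = 8)
O(Y) = -5/Y
(146 + J)*O(c(-3)) = (146 + 8)*(-5/10) = 154*(-5*⅒) = 154*(-½) = -77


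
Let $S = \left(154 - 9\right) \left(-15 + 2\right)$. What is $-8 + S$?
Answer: $-1893$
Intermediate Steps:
$S = -1885$ ($S = 145 \left(-13\right) = -1885$)
$-8 + S = -8 - 1885 = -1893$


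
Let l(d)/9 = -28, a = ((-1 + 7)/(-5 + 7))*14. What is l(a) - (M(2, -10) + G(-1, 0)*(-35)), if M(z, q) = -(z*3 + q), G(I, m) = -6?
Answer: -466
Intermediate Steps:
M(z, q) = -q - 3*z (M(z, q) = -(3*z + q) = -(q + 3*z) = -q - 3*z)
a = 42 (a = (6/2)*14 = (6*(½))*14 = 3*14 = 42)
l(d) = -252 (l(d) = 9*(-28) = -252)
l(a) - (M(2, -10) + G(-1, 0)*(-35)) = -252 - ((-1*(-10) - 3*2) - 6*(-35)) = -252 - ((10 - 6) + 210) = -252 - (4 + 210) = -252 - 1*214 = -252 - 214 = -466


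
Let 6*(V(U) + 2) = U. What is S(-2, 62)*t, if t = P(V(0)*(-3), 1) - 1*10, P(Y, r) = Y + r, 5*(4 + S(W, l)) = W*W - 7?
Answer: 69/5 ≈ 13.800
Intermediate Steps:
V(U) = -2 + U/6
S(W, l) = -27/5 + W²/5 (S(W, l) = -4 + (W*W - 7)/5 = -4 + (W² - 7)/5 = -4 + (-7 + W²)/5 = -4 + (-7/5 + W²/5) = -27/5 + W²/5)
t = -3 (t = ((-2 + (⅙)*0)*(-3) + 1) - 1*10 = ((-2 + 0)*(-3) + 1) - 10 = (-2*(-3) + 1) - 10 = (6 + 1) - 10 = 7 - 10 = -3)
S(-2, 62)*t = (-27/5 + (⅕)*(-2)²)*(-3) = (-27/5 + (⅕)*4)*(-3) = (-27/5 + ⅘)*(-3) = -23/5*(-3) = 69/5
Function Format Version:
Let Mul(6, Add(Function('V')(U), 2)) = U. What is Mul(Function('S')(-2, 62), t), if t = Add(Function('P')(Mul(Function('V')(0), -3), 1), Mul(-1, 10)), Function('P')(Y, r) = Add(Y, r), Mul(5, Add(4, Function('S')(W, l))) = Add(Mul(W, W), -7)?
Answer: Rational(69, 5) ≈ 13.800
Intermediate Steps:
Function('V')(U) = Add(-2, Mul(Rational(1, 6), U))
Function('S')(W, l) = Add(Rational(-27, 5), Mul(Rational(1, 5), Pow(W, 2))) (Function('S')(W, l) = Add(-4, Mul(Rational(1, 5), Add(Mul(W, W), -7))) = Add(-4, Mul(Rational(1, 5), Add(Pow(W, 2), -7))) = Add(-4, Mul(Rational(1, 5), Add(-7, Pow(W, 2)))) = Add(-4, Add(Rational(-7, 5), Mul(Rational(1, 5), Pow(W, 2)))) = Add(Rational(-27, 5), Mul(Rational(1, 5), Pow(W, 2))))
t = -3 (t = Add(Add(Mul(Add(-2, Mul(Rational(1, 6), 0)), -3), 1), Mul(-1, 10)) = Add(Add(Mul(Add(-2, 0), -3), 1), -10) = Add(Add(Mul(-2, -3), 1), -10) = Add(Add(6, 1), -10) = Add(7, -10) = -3)
Mul(Function('S')(-2, 62), t) = Mul(Add(Rational(-27, 5), Mul(Rational(1, 5), Pow(-2, 2))), -3) = Mul(Add(Rational(-27, 5), Mul(Rational(1, 5), 4)), -3) = Mul(Add(Rational(-27, 5), Rational(4, 5)), -3) = Mul(Rational(-23, 5), -3) = Rational(69, 5)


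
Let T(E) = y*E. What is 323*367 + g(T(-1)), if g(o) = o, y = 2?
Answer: 118539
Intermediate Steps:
T(E) = 2*E
323*367 + g(T(-1)) = 323*367 + 2*(-1) = 118541 - 2 = 118539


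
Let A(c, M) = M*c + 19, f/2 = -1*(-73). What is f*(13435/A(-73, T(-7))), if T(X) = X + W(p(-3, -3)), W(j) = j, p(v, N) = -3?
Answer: 1961510/749 ≈ 2618.8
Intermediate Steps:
f = 146 (f = 2*(-1*(-73)) = 2*73 = 146)
T(X) = -3 + X (T(X) = X - 3 = -3 + X)
A(c, M) = 19 + M*c
f*(13435/A(-73, T(-7))) = 146*(13435/(19 + (-3 - 7)*(-73))) = 146*(13435/(19 - 10*(-73))) = 146*(13435/(19 + 730)) = 146*(13435/749) = 1961510/749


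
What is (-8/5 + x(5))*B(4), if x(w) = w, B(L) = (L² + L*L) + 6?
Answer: 646/5 ≈ 129.20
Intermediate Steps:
B(L) = 6 + 2*L² (B(L) = (L² + L²) + 6 = 2*L² + 6 = 6 + 2*L²)
(-8/5 + x(5))*B(4) = (-8/5 + 5)*(6 + 2*4²) = (-8*⅕ + 5)*(6 + 2*16) = (-8/5 + 5)*(6 + 32) = (17/5)*38 = 646/5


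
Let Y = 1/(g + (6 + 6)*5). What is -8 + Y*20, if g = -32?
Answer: -51/7 ≈ -7.2857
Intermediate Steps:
Y = 1/28 (Y = 1/(-32 + (6 + 6)*5) = 1/(-32 + 12*5) = 1/(-32 + 60) = 1/28 ≈ 0.035714)
-8 + Y*20 = -8 + (1/28)*20 = -8 + 5/7 = -51/7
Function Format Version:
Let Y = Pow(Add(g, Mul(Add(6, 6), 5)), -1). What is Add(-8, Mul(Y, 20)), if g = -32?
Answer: Rational(-51, 7) ≈ -7.2857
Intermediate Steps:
Y = Rational(1, 28) (Y = Pow(Add(-32, Mul(Add(6, 6), 5)), -1) = Pow(Add(-32, Mul(12, 5)), -1) = Pow(Add(-32, 60), -1) = Pow(28, -1) = Rational(1, 28) ≈ 0.035714)
Add(-8, Mul(Y, 20)) = Add(-8, Mul(Rational(1, 28), 20)) = Add(-8, Rational(5, 7)) = Rational(-51, 7)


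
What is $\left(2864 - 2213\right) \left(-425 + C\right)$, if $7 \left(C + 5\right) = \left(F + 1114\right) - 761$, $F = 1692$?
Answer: $-89745$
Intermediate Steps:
$C = \frac{2010}{7}$ ($C = -5 + \frac{\left(1692 + 1114\right) - 761}{7} = -5 + \frac{2806 - 761}{7} = -5 + \frac{1}{7} \cdot 2045 = -5 + \frac{2045}{7} = \frac{2010}{7} \approx 287.14$)
$\left(2864 - 2213\right) \left(-425 + C\right) = \left(2864 - 2213\right) \left(-425 + \frac{2010}{7}\right) = 651 \left(- \frac{965}{7}\right) = -89745$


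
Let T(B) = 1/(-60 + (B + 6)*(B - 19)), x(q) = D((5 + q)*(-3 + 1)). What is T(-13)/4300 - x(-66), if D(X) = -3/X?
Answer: 1057861/43017200 ≈ 0.024592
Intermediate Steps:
x(q) = -3/(-10 - 2*q) (x(q) = -3*1/((-3 + 1)*(5 + q)) = -3*(-1/(2*(5 + q))) = -3/(-10 - 2*q))
T(B) = 1/(-60 + (-19 + B)*(6 + B)) (T(B) = 1/(-60 + (6 + B)*(-19 + B)) = 1/(-60 + (-19 + B)*(6 + B)))
T(-13)/4300 - x(-66) = 1/(-174 + (-13)**2 - 13*(-13)*4300) - 3/(2*(5 - 66)) = (1/4300)/(-174 + 169 + 169) - 3/(2*(-61)) = (1/4300)/164 - 3*(-1)/(2*61) = (1/164)*(1/4300) - 1*(-3/122) = 1/705200 + 3/122 = 1057861/43017200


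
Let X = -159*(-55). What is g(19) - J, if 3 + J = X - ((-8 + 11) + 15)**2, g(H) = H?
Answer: -8399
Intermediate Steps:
X = 8745
J = 8418 (J = -3 + (8745 - ((-8 + 11) + 15)**2) = -3 + (8745 - (3 + 15)**2) = -3 + (8745 - 1*18**2) = -3 + (8745 - 1*324) = -3 + (8745 - 324) = -3 + 8421 = 8418)
g(19) - J = 19 - 1*8418 = 19 - 8418 = -8399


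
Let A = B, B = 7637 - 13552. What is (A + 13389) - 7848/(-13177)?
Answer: 98492746/13177 ≈ 7474.6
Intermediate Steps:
B = -5915
A = -5915
(A + 13389) - 7848/(-13177) = (-5915 + 13389) - 7848/(-13177) = 7474 - 7848*(-1/13177) = 7474 + 7848/13177 = 98492746/13177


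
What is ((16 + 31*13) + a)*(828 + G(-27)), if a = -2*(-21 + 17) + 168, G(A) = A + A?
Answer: 460530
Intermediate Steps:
G(A) = 2*A
a = 176 (a = -2*(-4) + 168 = 8 + 168 = 176)
((16 + 31*13) + a)*(828 + G(-27)) = ((16 + 31*13) + 176)*(828 + 2*(-27)) = ((16 + 403) + 176)*(828 - 54) = (419 + 176)*774 = 595*774 = 460530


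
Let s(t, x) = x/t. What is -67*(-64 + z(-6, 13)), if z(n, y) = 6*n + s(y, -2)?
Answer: 87234/13 ≈ 6710.3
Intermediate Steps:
z(n, y) = -2/y + 6*n (z(n, y) = 6*n - 2/y = -2/y + 6*n)
-67*(-64 + z(-6, 13)) = -67*(-64 + (-2/13 + 6*(-6))) = -67*(-64 + (-2*1/13 - 36)) = -67*(-64 + (-2/13 - 36)) = -67*(-64 - 470/13) = -67*(-1302/13) = 87234/13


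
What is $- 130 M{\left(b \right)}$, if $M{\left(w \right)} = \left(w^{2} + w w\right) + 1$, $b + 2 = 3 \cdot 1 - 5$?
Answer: $-4290$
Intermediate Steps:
$b = -4$ ($b = -2 + \left(3 \cdot 1 - 5\right) = -2 + \left(3 - 5\right) = -2 - 2 = -4$)
$M{\left(w \right)} = 1 + 2 w^{2}$ ($M{\left(w \right)} = \left(w^{2} + w^{2}\right) + 1 = 2 w^{2} + 1 = 1 + 2 w^{2}$)
$- 130 M{\left(b \right)} = - 130 \left(1 + 2 \left(-4\right)^{2}\right) = - 130 \left(1 + 2 \cdot 16\right) = - 130 \left(1 + 32\right) = \left(-130\right) 33 = -4290$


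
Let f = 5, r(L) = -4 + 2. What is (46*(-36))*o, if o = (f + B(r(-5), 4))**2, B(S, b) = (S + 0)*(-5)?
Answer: -372600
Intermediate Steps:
r(L) = -2
B(S, b) = -5*S (B(S, b) = S*(-5) = -5*S)
o = 225 (o = (5 - 5*(-2))**2 = (5 + 10)**2 = 15**2 = 225)
(46*(-36))*o = (46*(-36))*225 = -1656*225 = -372600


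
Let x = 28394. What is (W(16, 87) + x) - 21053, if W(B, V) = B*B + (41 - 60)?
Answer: 7578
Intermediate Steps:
W(B, V) = -19 + B**2 (W(B, V) = B**2 - 19 = -19 + B**2)
(W(16, 87) + x) - 21053 = ((-19 + 16**2) + 28394) - 21053 = ((-19 + 256) + 28394) - 21053 = (237 + 28394) - 21053 = 28631 - 21053 = 7578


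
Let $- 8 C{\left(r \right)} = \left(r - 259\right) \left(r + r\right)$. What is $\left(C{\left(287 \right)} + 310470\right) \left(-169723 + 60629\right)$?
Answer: $-33651244334$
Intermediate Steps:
$C{\left(r \right)} = - \frac{r \left(-259 + r\right)}{4}$ ($C{\left(r \right)} = - \frac{\left(r - 259\right) \left(r + r\right)}{8} = - \frac{\left(-259 + r\right) 2 r}{8} = - \frac{2 r \left(-259 + r\right)}{8} = - \frac{r \left(-259 + r\right)}{4}$)
$\left(C{\left(287 \right)} + 310470\right) \left(-169723 + 60629\right) = \left(\frac{1}{4} \cdot 287 \left(259 - 287\right) + 310470\right) \left(-169723 + 60629\right) = \left(\frac{1}{4} \cdot 287 \left(259 - 287\right) + 310470\right) \left(-109094\right) = \left(\frac{1}{4} \cdot 287 \left(-28\right) + 310470\right) \left(-109094\right) = \left(-2009 + 310470\right) \left(-109094\right) = 308461 \left(-109094\right) = -33651244334$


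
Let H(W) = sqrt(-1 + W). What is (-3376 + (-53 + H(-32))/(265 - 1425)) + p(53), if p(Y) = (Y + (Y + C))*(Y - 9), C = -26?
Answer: 167093/1160 - I*sqrt(33)/1160 ≈ 144.05 - 0.0049522*I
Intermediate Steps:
p(Y) = (-26 + 2*Y)*(-9 + Y) (p(Y) = (Y + (Y - 26))*(Y - 9) = (Y + (-26 + Y))*(-9 + Y) = (-26 + 2*Y)*(-9 + Y))
(-3376 + (-53 + H(-32))/(265 - 1425)) + p(53) = (-3376 + (-53 + sqrt(-1 - 32))/(265 - 1425)) + (234 - 44*53 + 2*53**2) = (-3376 + (-53 + sqrt(-33))/(-1160)) + (234 - 2332 + 2*2809) = (-3376 + (-53 + I*sqrt(33))*(-1/1160)) + (234 - 2332 + 5618) = (-3376 + (53/1160 - I*sqrt(33)/1160)) + 3520 = (-3916107/1160 - I*sqrt(33)/1160) + 3520 = 167093/1160 - I*sqrt(33)/1160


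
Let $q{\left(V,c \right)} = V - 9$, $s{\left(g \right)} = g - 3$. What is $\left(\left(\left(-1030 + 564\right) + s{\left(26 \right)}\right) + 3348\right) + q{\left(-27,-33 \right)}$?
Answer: $2869$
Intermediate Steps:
$s{\left(g \right)} = -3 + g$ ($s{\left(g \right)} = g - 3 = -3 + g$)
$q{\left(V,c \right)} = -9 + V$
$\left(\left(\left(-1030 + 564\right) + s{\left(26 \right)}\right) + 3348\right) + q{\left(-27,-33 \right)} = \left(\left(\left(-1030 + 564\right) + \left(-3 + 26\right)\right) + 3348\right) - 36 = \left(\left(-466 + 23\right) + 3348\right) - 36 = \left(-443 + 3348\right) - 36 = 2905 - 36 = 2869$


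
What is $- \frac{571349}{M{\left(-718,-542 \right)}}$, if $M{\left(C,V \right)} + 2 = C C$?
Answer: $- \frac{571349}{515522} \approx -1.1083$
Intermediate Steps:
$M{\left(C,V \right)} = -2 + C^{2}$ ($M{\left(C,V \right)} = -2 + C C = -2 + C^{2}$)
$- \frac{571349}{M{\left(-718,-542 \right)}} = - \frac{571349}{-2 + \left(-718\right)^{2}} = - \frac{571349}{-2 + 515524} = - \frac{571349}{515522}$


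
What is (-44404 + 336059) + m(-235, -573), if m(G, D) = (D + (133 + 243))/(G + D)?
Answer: 235657437/808 ≈ 2.9166e+5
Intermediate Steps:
m(G, D) = (376 + D)/(D + G) (m(G, D) = (D + 376)/(D + G) = (376 + D)/(D + G))
(-44404 + 336059) + m(-235, -573) = (-44404 + 336059) + (376 - 573)/(-573 - 235) = 291655 - 197/(-808) = 291655 - 1/808*(-197) = 291655 + 197/808 = 235657437/808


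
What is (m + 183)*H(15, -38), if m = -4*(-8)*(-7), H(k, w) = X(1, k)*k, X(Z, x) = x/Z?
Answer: -9225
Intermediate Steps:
H(k, w) = k² (H(k, w) = (k/1)*k = (k*1)*k = k*k = k²)
m = -224 (m = 32*(-7) = -224)
(m + 183)*H(15, -38) = (-224 + 183)*15² = -41*225 = -9225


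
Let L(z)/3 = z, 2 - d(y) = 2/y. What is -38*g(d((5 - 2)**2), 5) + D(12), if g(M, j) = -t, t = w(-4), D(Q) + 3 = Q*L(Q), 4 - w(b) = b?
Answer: 733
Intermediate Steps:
w(b) = 4 - b
d(y) = 2 - 2/y
L(z) = 3*z
D(Q) = -3 + 3*Q**2 (D(Q) = -3 + Q*(3*Q) = -3 + 3*Q**2)
t = 8 (t = 4 - 1*(-4) = 4 + 4 = 8)
g(M, j) = -8 (g(M, j) = -1*8 = -8)
-38*g(d((5 - 2)**2), 5) + D(12) = -38*(-8) + (-3 + 3*12**2) = 304 + (-3 + 3*144) = 304 + (-3 + 432) = 304 + 429 = 733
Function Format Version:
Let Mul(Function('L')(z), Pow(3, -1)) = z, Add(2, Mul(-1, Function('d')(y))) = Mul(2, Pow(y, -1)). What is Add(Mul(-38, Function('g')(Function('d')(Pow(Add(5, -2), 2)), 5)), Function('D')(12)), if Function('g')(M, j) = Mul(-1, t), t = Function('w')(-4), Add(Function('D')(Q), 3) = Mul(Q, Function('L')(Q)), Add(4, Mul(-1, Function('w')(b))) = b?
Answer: 733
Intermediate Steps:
Function('w')(b) = Add(4, Mul(-1, b))
Function('d')(y) = Add(2, Mul(-2, Pow(y, -1))) (Function('d')(y) = Add(2, Mul(-1, Mul(2, Pow(y, -1)))) = Add(2, Mul(-2, Pow(y, -1))))
Function('L')(z) = Mul(3, z)
Function('D')(Q) = Add(-3, Mul(3, Pow(Q, 2))) (Function('D')(Q) = Add(-3, Mul(Q, Mul(3, Q))) = Add(-3, Mul(3, Pow(Q, 2))))
t = 8 (t = Add(4, Mul(-1, -4)) = Add(4, 4) = 8)
Function('g')(M, j) = -8 (Function('g')(M, j) = Mul(-1, 8) = -8)
Add(Mul(-38, Function('g')(Function('d')(Pow(Add(5, -2), 2)), 5)), Function('D')(12)) = Add(Mul(-38, -8), Add(-3, Mul(3, Pow(12, 2)))) = Add(304, Add(-3, Mul(3, 144))) = Add(304, Add(-3, 432)) = Add(304, 429) = 733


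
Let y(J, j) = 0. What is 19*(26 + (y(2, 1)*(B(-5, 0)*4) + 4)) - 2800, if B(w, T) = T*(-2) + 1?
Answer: -2230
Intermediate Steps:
B(w, T) = 1 - 2*T (B(w, T) = -2*T + 1 = 1 - 2*T)
19*(26 + (y(2, 1)*(B(-5, 0)*4) + 4)) - 2800 = 19*(26 + (0*((1 - 2*0)*4) + 4)) - 2800 = 19*(26 + (0*((1 + 0)*4) + 4)) - 2800 = 19*(26 + (0*(1*4) + 4)) - 2800 = 19*(26 + (0*4 + 4)) - 2800 = 19*(26 + (0 + 4)) - 2800 = 19*(26 + 4) - 2800 = 19*30 - 2800 = 570 - 2800 = -2230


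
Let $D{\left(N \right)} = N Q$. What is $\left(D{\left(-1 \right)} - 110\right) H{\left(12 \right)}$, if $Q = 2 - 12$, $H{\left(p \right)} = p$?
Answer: $-1200$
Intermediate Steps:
$Q = -10$ ($Q = 2 - 12 = -10$)
$D{\left(N \right)} = - 10 N$ ($D{\left(N \right)} = N \left(-10\right) = - 10 N$)
$\left(D{\left(-1 \right)} - 110\right) H{\left(12 \right)} = \left(\left(-10\right) \left(-1\right) - 110\right) 12 = \left(10 - 110\right) 12 = \left(-100\right) 12 = -1200$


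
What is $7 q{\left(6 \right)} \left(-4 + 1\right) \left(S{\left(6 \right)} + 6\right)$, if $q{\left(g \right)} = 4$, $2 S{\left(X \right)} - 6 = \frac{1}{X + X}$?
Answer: $- \frac{1519}{2} \approx -759.5$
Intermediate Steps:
$S{\left(X \right)} = 3 + \frac{1}{4 X}$ ($S{\left(X \right)} = 3 + \frac{1}{2 \left(X + X\right)} = 3 + \frac{1}{2 \cdot 2 X} = 3 + \frac{\frac{1}{2} \frac{1}{X}}{2} = 3 + \frac{1}{4 X}$)
$7 q{\left(6 \right)} \left(-4 + 1\right) \left(S{\left(6 \right)} + 6\right) = 7 \cdot 4 \left(-4 + 1\right) \left(\left(3 + \frac{1}{4 \cdot 6}\right) + 6\right) = 28 \left(- 3 \left(\left(3 + \frac{1}{4} \cdot \frac{1}{6}\right) + 6\right)\right) = 28 \left(- 3 \left(\left(3 + \frac{1}{24}\right) + 6\right)\right) = 28 \left(- 3 \left(\frac{73}{24} + 6\right)\right) = 28 \left(\left(-3\right) \frac{217}{24}\right) = 28 \left(- \frac{217}{8}\right) = - \frac{1519}{2}$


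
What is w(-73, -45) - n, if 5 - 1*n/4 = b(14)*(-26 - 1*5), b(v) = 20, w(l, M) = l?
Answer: -2573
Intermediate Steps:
n = 2500 (n = 20 - 80*(-26 - 1*5) = 20 - 80*(-26 - 5) = 20 - 80*(-31) = 20 - 4*(-620) = 20 + 2480 = 2500)
w(-73, -45) - n = -73 - 1*2500 = -73 - 2500 = -2573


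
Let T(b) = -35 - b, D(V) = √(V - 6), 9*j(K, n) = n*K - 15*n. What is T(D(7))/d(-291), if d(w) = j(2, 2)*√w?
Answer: -54*I*√291/1261 ≈ -0.73051*I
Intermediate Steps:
j(K, n) = -5*n/3 + K*n/9 (j(K, n) = (n*K - 15*n)/9 = (K*n - 15*n)/9 = (-15*n + K*n)/9 = -5*n/3 + K*n/9)
D(V) = √(-6 + V)
d(w) = -26*√w/9 (d(w) = ((⅑)*2*(-15 + 2))*√w = ((⅑)*2*(-13))*√w = -26*√w/9)
T(D(7))/d(-291) = (-35 - √(-6 + 7))/((-26*I*√291/9)) = (-35 - √1)/((-26*I*√291/9)) = (-35 - 1*1)/((-26*I*√291/9)) = (-35 - 1)*(3*I*√291/2522) = -54*I*√291/1261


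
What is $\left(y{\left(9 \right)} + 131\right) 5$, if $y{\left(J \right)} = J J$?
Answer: $1060$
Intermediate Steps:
$y{\left(J \right)} = J^{2}$
$\left(y{\left(9 \right)} + 131\right) 5 = \left(9^{2} + 131\right) 5 = \left(81 + 131\right) 5 = 212 \cdot 5 = 1060$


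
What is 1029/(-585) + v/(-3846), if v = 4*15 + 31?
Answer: -148547/83330 ≈ -1.7826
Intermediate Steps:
v = 91 (v = 60 + 31 = 91)
1029/(-585) + v/(-3846) = 1029/(-585) + 91/(-3846) = 1029*(-1/585) + 91*(-1/3846) = -343/195 - 91/3846 = -148547/83330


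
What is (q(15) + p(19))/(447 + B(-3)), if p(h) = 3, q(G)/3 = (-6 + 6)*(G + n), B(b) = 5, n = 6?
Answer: 3/452 ≈ 0.0066372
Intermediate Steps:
q(G) = 0 (q(G) = 3*((-6 + 6)*(G + 6)) = 3*(0*(6 + G)) = 3*0 = 0)
(q(15) + p(19))/(447 + B(-3)) = (0 + 3)/(447 + 5) = 3/452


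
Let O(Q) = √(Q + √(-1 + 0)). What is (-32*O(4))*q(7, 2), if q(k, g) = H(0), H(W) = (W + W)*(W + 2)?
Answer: 0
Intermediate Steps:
O(Q) = √(I + Q) (O(Q) = √(Q + √(-1)) = √(Q + I) = √(I + Q))
H(W) = 2*W*(2 + W) (H(W) = (2*W)*(2 + W) = 2*W*(2 + W))
q(k, g) = 0 (q(k, g) = 2*0*(2 + 0) = 2*0*2 = 0)
(-32*O(4))*q(7, 2) = -32*√(I + 4)*0 = -32*√(4 + I)*0 = 0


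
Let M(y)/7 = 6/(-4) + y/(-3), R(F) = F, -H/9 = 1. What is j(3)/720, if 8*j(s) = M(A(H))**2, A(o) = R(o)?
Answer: 49/2560 ≈ 0.019141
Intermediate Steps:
H = -9 (H = -9*1 = -9)
A(o) = o
M(y) = -21/2 - 7*y/3 (M(y) = 7*(6/(-4) + y/(-3)) = 7*(6*(-1/4) + y*(-1/3)) = 7*(-3/2 - y/3) = -21/2 - 7*y/3)
j(s) = 441/32 (j(s) = (-21/2 - 7/3*(-9))**2/8 = (-21/2 + 21)**2/8 = (21/2)**2/8 = (1/8)*(441/4) = 441/32)
j(3)/720 = (441/32)/720 = (441/32)*(1/720) = 49/2560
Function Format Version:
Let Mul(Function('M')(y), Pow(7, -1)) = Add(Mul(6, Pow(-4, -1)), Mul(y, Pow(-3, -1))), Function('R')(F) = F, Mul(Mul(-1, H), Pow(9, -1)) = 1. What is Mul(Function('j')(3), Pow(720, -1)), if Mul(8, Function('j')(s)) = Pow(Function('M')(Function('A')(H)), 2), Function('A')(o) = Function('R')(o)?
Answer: Rational(49, 2560) ≈ 0.019141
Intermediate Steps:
H = -9 (H = Mul(-9, 1) = -9)
Function('A')(o) = o
Function('M')(y) = Add(Rational(-21, 2), Mul(Rational(-7, 3), y)) (Function('M')(y) = Mul(7, Add(Mul(6, Pow(-4, -1)), Mul(y, Pow(-3, -1)))) = Mul(7, Add(Mul(6, Rational(-1, 4)), Mul(y, Rational(-1, 3)))) = Mul(7, Add(Rational(-3, 2), Mul(Rational(-1, 3), y))) = Add(Rational(-21, 2), Mul(Rational(-7, 3), y)))
Function('j')(s) = Rational(441, 32) (Function('j')(s) = Mul(Rational(1, 8), Pow(Add(Rational(-21, 2), Mul(Rational(-7, 3), -9)), 2)) = Mul(Rational(1, 8), Pow(Add(Rational(-21, 2), 21), 2)) = Mul(Rational(1, 8), Pow(Rational(21, 2), 2)) = Mul(Rational(1, 8), Rational(441, 4)) = Rational(441, 32))
Mul(Function('j')(3), Pow(720, -1)) = Mul(Rational(441, 32), Pow(720, -1)) = Mul(Rational(441, 32), Rational(1, 720)) = Rational(49, 2560)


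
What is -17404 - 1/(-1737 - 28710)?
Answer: -529899587/30447 ≈ -17404.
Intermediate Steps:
-17404 - 1/(-1737 - 28710) = -17404 - 1/(-30447) = -17404 - 1*(-1/30447) = -17404 + 1/30447 = -529899587/30447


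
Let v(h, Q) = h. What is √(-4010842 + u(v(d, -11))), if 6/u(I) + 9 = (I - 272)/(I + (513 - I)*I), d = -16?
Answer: I*√17471230667/66 ≈ 2002.7*I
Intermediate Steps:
u(I) = 6/(-9 + (-272 + I)/(I + I*(513 - I))) (u(I) = 6/(-9 + (I - 272)/(I + (513 - I)*I)) = 6/(-9 + (-272 + I)/(I + I*(513 - I))))
√(-4010842 + u(v(d, -11))) = √(-4010842 + 6*(-16)*(-514 - 16)/(272 - 9*(-16)² + 4625*(-16))) = √(-4010842 + 6*(-16)*(-530)/(272 - 9*256 - 74000)) = √(-4010842 + 6*(-16)*(-530)/(272 - 2304 - 74000)) = √(-4010842 + 6*(-16)*(-530)/(-76032)) = √(-4010842 + 6*(-16)*(-1/76032)*(-530)) = √(-4010842 - 265/396) = √(-1588293697/396) = I*√17471230667/66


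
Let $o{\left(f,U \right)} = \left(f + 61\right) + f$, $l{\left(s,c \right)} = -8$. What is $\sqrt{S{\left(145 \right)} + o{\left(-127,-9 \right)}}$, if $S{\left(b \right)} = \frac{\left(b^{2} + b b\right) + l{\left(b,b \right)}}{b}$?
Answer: $\frac{\sqrt{2038265}}{145} \approx 9.8461$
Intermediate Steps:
$o{\left(f,U \right)} = 61 + 2 f$ ($o{\left(f,U \right)} = \left(61 + f\right) + f = 61 + 2 f$)
$S{\left(b \right)} = \frac{-8 + 2 b^{2}}{b}$ ($S{\left(b \right)} = \frac{\left(b^{2} + b b\right) - 8}{b} = \frac{\left(b^{2} + b^{2}\right) - 8}{b} = \frac{2 b^{2} - 8}{b} = \frac{-8 + 2 b^{2}}{b}$)
$\sqrt{S{\left(145 \right)} + o{\left(-127,-9 \right)}} = \sqrt{\left(- \frac{8}{145} + 2 \cdot 145\right) + \left(61 + 2 \left(-127\right)\right)} = \sqrt{\left(\left(-8\right) \frac{1}{145} + 290\right) + \left(61 - 254\right)} = \sqrt{\left(- \frac{8}{145} + 290\right) - 193} = \sqrt{\frac{42042}{145} - 193} = \sqrt{\frac{14057}{145}} = \frac{\sqrt{2038265}}{145}$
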